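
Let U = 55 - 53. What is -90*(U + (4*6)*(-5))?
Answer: 10620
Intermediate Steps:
U = 2
-90*(U + (4*6)*(-5)) = -90*(2 + (4*6)*(-5)) = -90*(2 + 24*(-5)) = -90*(2 - 120) = -90*(-118) = 10620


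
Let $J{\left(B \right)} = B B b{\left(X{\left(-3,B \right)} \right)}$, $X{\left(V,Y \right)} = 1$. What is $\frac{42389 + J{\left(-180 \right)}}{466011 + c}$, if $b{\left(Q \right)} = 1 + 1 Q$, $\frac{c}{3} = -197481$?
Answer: $- \frac{107189}{126432} \approx -0.8478$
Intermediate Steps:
$c = -592443$ ($c = 3 \left(-197481\right) = -592443$)
$b{\left(Q \right)} = 1 + Q$
$J{\left(B \right)} = 2 B^{2}$ ($J{\left(B \right)} = B B \left(1 + 1\right) = B^{2} \cdot 2 = 2 B^{2}$)
$\frac{42389 + J{\left(-180 \right)}}{466011 + c} = \frac{42389 + 2 \left(-180\right)^{2}}{466011 - 592443} = \frac{42389 + 2 \cdot 32400}{-126432} = \left(42389 + 64800\right) \left(- \frac{1}{126432}\right) = 107189 \left(- \frac{1}{126432}\right) = - \frac{107189}{126432}$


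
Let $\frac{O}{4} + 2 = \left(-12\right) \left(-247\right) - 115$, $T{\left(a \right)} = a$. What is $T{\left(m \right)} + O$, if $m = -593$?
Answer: $10795$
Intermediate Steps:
$O = 11388$ ($O = -8 + 4 \left(\left(-12\right) \left(-247\right) - 115\right) = -8 + 4 \left(2964 - 115\right) = -8 + 4 \cdot 2849 = -8 + 11396 = 11388$)
$T{\left(m \right)} + O = -593 + 11388 = 10795$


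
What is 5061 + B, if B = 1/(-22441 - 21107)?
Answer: 220396427/43548 ≈ 5061.0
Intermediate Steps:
B = -1/43548 (B = 1/(-43548) = -1/43548 ≈ -2.2963e-5)
5061 + B = 5061 - 1/43548 = 220396427/43548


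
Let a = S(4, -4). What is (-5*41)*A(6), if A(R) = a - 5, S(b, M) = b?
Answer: 205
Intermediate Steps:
a = 4
A(R) = -1 (A(R) = 4 - 5 = -1)
(-5*41)*A(6) = -5*41*(-1) = -205*(-1) = 205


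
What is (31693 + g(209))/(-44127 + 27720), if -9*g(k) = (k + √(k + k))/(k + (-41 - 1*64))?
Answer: -29664439/15356952 + √418/15356952 ≈ -1.9317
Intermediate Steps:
g(k) = -(k + √2*√k)/(9*(-105 + k)) (g(k) = -(k + √(k + k))/(9*(k + (-41 - 1*64))) = -(k + √(2*k))/(9*(k + (-41 - 64))) = -(k + √2*√k)/(9*(k - 105)) = -(k + √2*√k)/(9*(-105 + k)))
(31693 + g(209))/(-44127 + 27720) = (31693 + (-1*209 - √2*√209)/(9*(-105 + 209)))/(-44127 + 27720) = (31693 + (⅑)*(-209 - √418)/104)/(-16407) = (31693 + (⅑)*(1/104)*(-209 - √418))*(-1/16407) = (31693 + (-209/936 - √418/936))*(-1/16407) = (29664439/936 - √418/936)*(-1/16407) = -29664439/15356952 + √418/15356952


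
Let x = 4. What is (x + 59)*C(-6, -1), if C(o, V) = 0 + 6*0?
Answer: 0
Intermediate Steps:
C(o, V) = 0 (C(o, V) = 0 + 0 = 0)
(x + 59)*C(-6, -1) = (4 + 59)*0 = 63*0 = 0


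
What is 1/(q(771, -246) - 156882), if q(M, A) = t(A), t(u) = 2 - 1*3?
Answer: -1/156883 ≈ -6.3742e-6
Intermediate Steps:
t(u) = -1 (t(u) = 2 - 3 = -1)
q(M, A) = -1
1/(q(771, -246) - 156882) = 1/(-1 - 156882) = 1/(-156883) = -1/156883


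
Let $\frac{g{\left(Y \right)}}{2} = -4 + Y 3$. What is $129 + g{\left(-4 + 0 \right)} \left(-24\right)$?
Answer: $897$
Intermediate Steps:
$g{\left(Y \right)} = -8 + 6 Y$ ($g{\left(Y \right)} = 2 \left(-4 + Y 3\right) = 2 \left(-4 + 3 Y\right) = -8 + 6 Y$)
$129 + g{\left(-4 + 0 \right)} \left(-24\right) = 129 + \left(-8 + 6 \left(-4 + 0\right)\right) \left(-24\right) = 129 + \left(-8 + 6 \left(-4\right)\right) \left(-24\right) = 129 + \left(-8 - 24\right) \left(-24\right) = 129 - -768 = 129 + 768 = 897$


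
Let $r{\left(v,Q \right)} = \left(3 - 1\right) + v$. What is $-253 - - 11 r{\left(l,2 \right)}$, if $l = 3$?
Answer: $-198$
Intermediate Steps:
$r{\left(v,Q \right)} = 2 + v$
$-253 - - 11 r{\left(l,2 \right)} = -253 - - 11 \left(2 + 3\right) = -253 - \left(-11\right) 5 = -253 - -55 = -253 + 55 = -198$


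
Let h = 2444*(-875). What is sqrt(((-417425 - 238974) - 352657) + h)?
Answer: 2*I*sqrt(786889) ≈ 1774.1*I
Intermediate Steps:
h = -2138500
sqrt(((-417425 - 238974) - 352657) + h) = sqrt(((-417425 - 238974) - 352657) - 2138500) = sqrt((-656399 - 352657) - 2138500) = sqrt(-1009056 - 2138500) = sqrt(-3147556) = 2*I*sqrt(786889)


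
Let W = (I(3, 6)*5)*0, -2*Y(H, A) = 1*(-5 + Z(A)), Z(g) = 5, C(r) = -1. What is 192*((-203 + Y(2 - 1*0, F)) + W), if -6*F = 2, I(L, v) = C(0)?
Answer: -38976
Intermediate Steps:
I(L, v) = -1
F = -⅓ (F = -⅙*2 = -⅓ ≈ -0.33333)
Y(H, A) = 0 (Y(H, A) = -(-5 + 5)/2 = -0/2 = -½*0 = 0)
W = 0 (W = -1*5*0 = -5*0 = 0)
192*((-203 + Y(2 - 1*0, F)) + W) = 192*((-203 + 0) + 0) = 192*(-203 + 0) = 192*(-203) = -38976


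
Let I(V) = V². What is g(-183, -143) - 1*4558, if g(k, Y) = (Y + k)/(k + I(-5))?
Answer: -359919/79 ≈ -4555.9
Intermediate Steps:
g(k, Y) = (Y + k)/(25 + k) (g(k, Y) = (Y + k)/(k + (-5)²) = (Y + k)/(k + 25) = (Y + k)/(25 + k))
g(-183, -143) - 1*4558 = (-143 - 183)/(25 - 183) - 1*4558 = -326/(-158) - 4558 = -1/158*(-326) - 4558 = 163/79 - 4558 = -359919/79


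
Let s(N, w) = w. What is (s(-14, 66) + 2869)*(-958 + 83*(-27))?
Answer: -9389065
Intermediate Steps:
(s(-14, 66) + 2869)*(-958 + 83*(-27)) = (66 + 2869)*(-958 + 83*(-27)) = 2935*(-958 - 2241) = 2935*(-3199) = -9389065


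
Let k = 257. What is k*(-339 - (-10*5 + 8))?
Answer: -76329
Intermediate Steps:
k*(-339 - (-10*5 + 8)) = 257*(-339 - (-10*5 + 8)) = 257*(-339 - (-50 + 8)) = 257*(-339 - 1*(-42)) = 257*(-339 + 42) = 257*(-297) = -76329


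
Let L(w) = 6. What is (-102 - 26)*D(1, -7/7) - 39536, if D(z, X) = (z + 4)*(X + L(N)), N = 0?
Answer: -42736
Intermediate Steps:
D(z, X) = (4 + z)*(6 + X) (D(z, X) = (z + 4)*(X + 6) = (4 + z)*(6 + X))
(-102 - 26)*D(1, -7/7) - 39536 = (-102 - 26)*(24 + 4*(-7/7) + 6*1 - 7/7*1) - 39536 = -128*(24 + 4*(-7*⅐) + 6 - 7*⅐*1) - 39536 = -128*(24 + 4*(-1) + 6 - 1*1) - 39536 = -128*(24 - 4 + 6 - 1) - 39536 = -128*25 - 39536 = -3200 - 39536 = -42736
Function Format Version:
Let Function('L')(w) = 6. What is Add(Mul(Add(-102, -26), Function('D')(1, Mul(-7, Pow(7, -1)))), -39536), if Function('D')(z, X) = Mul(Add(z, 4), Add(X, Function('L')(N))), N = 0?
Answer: -42736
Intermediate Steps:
Function('D')(z, X) = Mul(Add(4, z), Add(6, X)) (Function('D')(z, X) = Mul(Add(z, 4), Add(X, 6)) = Mul(Add(4, z), Add(6, X)))
Add(Mul(Add(-102, -26), Function('D')(1, Mul(-7, Pow(7, -1)))), -39536) = Add(Mul(Add(-102, -26), Add(24, Mul(4, Mul(-7, Pow(7, -1))), Mul(6, 1), Mul(Mul(-7, Pow(7, -1)), 1))), -39536) = Add(Mul(-128, Add(24, Mul(4, Mul(-7, Rational(1, 7))), 6, Mul(Mul(-7, Rational(1, 7)), 1))), -39536) = Add(Mul(-128, Add(24, Mul(4, -1), 6, Mul(-1, 1))), -39536) = Add(Mul(-128, Add(24, -4, 6, -1)), -39536) = Add(Mul(-128, 25), -39536) = Add(-3200, -39536) = -42736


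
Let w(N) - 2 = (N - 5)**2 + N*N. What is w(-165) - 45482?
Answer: 10645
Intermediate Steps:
w(N) = 2 + N**2 + (-5 + N)**2 (w(N) = 2 + ((N - 5)**2 + N*N) = 2 + ((-5 + N)**2 + N**2) = 2 + (N**2 + (-5 + N)**2) = 2 + N**2 + (-5 + N)**2)
w(-165) - 45482 = (2 + (-165)**2 + (-5 - 165)**2) - 45482 = (2 + 27225 + (-170)**2) - 45482 = (2 + 27225 + 28900) - 45482 = 56127 - 45482 = 10645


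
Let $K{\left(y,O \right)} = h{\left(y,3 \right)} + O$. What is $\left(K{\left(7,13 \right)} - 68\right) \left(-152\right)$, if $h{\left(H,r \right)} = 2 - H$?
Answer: $9120$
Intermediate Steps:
$K{\left(y,O \right)} = 2 + O - y$ ($K{\left(y,O \right)} = \left(2 - y\right) + O = 2 + O - y$)
$\left(K{\left(7,13 \right)} - 68\right) \left(-152\right) = \left(\left(2 + 13 - 7\right) - 68\right) \left(-152\right) = \left(8 - 68\right) \left(-152\right) = \left(-60\right) \left(-152\right) = 9120$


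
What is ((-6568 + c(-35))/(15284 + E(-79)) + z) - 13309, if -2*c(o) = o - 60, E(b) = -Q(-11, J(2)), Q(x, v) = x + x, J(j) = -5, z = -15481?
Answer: -293777507/10204 ≈ -28790.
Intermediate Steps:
Q(x, v) = 2*x
E(b) = 22 (E(b) = -2*(-11) = -1*(-22) = 22)
c(o) = 30 - o/2 (c(o) = -(o - 60)/2 = -(-60 + o)/2 = 30 - o/2)
((-6568 + c(-35))/(15284 + E(-79)) + z) - 13309 = ((-6568 + (30 - ½*(-35)))/(15284 + 22) - 15481) - 13309 = ((-6568 + (30 + 35/2))/15306 - 15481) - 13309 = ((-6568 + 95/2)*(1/15306) - 15481) - 13309 = (-13041/2*1/15306 - 15481) - 13309 = (-4347/10204 - 15481) - 13309 = -157972471/10204 - 13309 = -293777507/10204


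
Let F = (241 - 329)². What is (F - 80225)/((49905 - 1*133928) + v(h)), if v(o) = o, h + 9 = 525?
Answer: 72481/83507 ≈ 0.86796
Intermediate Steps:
h = 516 (h = -9 + 525 = 516)
F = 7744 (F = (-88)² = 7744)
(F - 80225)/((49905 - 1*133928) + v(h)) = (7744 - 80225)/((49905 - 1*133928) + 516) = -72481/((49905 - 133928) + 516) = -72481/(-84023 + 516) = -72481/(-83507) = -72481*(-1/83507) = 72481/83507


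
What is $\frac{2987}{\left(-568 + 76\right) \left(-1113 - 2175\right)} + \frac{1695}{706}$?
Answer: $\frac{1372051771}{571046688} \approx 2.4027$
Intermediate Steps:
$\frac{2987}{\left(-568 + 76\right) \left(-1113 - 2175\right)} + \frac{1695}{706} = \frac{2987}{\left(-492\right) \left(-3288\right)} + 1695 \cdot \frac{1}{706} = \frac{2987}{1617696} + \frac{1695}{706} = \frac{1372051771}{571046688}$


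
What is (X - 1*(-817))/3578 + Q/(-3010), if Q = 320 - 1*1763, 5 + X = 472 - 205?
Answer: 2102711/2692445 ≈ 0.78097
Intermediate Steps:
X = 262 (X = -5 + (472 - 205) = -5 + 267 = 262)
Q = -1443 (Q = 320 - 1763 = -1443)
(X - 1*(-817))/3578 + Q/(-3010) = (262 - 1*(-817))/3578 - 1443/(-3010) = (262 + 817)*(1/3578) - 1443*(-1/3010) = 1079*(1/3578) + 1443/3010 = 1079/3578 + 1443/3010 = 2102711/2692445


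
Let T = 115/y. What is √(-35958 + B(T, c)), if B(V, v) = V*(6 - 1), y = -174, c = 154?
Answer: I*√1088764458/174 ≈ 189.63*I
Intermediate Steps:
T = -115/174 (T = 115/(-174) = 115*(-1/174) = -115/174 ≈ -0.66092)
B(V, v) = 5*V (B(V, v) = V*5 = 5*V)
√(-35958 + B(T, c)) = √(-35958 + 5*(-115/174)) = √(-35958 - 575/174) = √(-6257267/174) = I*√1088764458/174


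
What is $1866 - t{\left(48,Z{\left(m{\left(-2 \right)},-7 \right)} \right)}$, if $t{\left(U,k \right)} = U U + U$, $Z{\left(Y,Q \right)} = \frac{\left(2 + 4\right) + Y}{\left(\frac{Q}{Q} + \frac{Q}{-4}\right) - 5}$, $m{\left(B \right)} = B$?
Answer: $-486$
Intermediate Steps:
$Z{\left(Y,Q \right)} = \frac{6 + Y}{-4 - \frac{Q}{4}}$ ($Z{\left(Y,Q \right)} = \frac{6 + Y}{\left(1 + Q \left(- \frac{1}{4}\right)\right) - 5} = \frac{6 + Y}{\left(1 - \frac{Q}{4}\right) - 5} = \frac{6 + Y}{-4 - \frac{Q}{4}}$)
$t{\left(U,k \right)} = U + U^{2}$ ($t{\left(U,k \right)} = U^{2} + U = U + U^{2}$)
$1866 - t{\left(48,Z{\left(m{\left(-2 \right)},-7 \right)} \right)} = 1866 - 48 \left(1 + 48\right) = 1866 - 48 \cdot 49 = 1866 - 2352 = -486$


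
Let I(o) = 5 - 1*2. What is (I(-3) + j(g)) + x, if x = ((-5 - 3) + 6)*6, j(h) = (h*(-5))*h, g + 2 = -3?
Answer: -134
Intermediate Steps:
g = -5 (g = -2 - 3 = -5)
I(o) = 3 (I(o) = 5 - 2 = 3)
j(h) = -5*h² (j(h) = (-5*h)*h = -5*h²)
x = -12 (x = (-8 + 6)*6 = -2*6 = -12)
(I(-3) + j(g)) + x = (3 - 5*(-5)²) - 12 = (3 - 5*25) - 12 = (3 - 125) - 12 = -122 - 12 = -134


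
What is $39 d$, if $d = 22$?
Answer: $858$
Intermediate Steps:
$39 d = 39 \cdot 22 = 858$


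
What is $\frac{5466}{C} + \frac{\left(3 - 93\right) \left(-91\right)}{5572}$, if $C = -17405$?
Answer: $\frac{8006457}{6927190} \approx 1.1558$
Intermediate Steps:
$\frac{5466}{C} + \frac{\left(3 - 93\right) \left(-91\right)}{5572} = \frac{5466}{-17405} + \frac{\left(3 - 93\right) \left(-91\right)}{5572} = 5466 \left(- \frac{1}{17405}\right) + \left(-90\right) \left(-91\right) \frac{1}{5572} = - \frac{5466}{17405} + 8190 \cdot \frac{1}{5572} = - \frac{5466}{17405} + \frac{585}{398} = \frac{8006457}{6927190}$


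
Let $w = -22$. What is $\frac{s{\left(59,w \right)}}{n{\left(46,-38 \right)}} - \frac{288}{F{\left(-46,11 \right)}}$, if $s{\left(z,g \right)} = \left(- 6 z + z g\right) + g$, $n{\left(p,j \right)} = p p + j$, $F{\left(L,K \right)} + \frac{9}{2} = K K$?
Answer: $- \frac{793485}{242087} \approx -3.2777$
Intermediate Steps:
$F{\left(L,K \right)} = - \frac{9}{2} + K^{2}$ ($F{\left(L,K \right)} = - \frac{9}{2} + K K = - \frac{9}{2} + K^{2}$)
$n{\left(p,j \right)} = j + p^{2}$ ($n{\left(p,j \right)} = p^{2} + j = j + p^{2}$)
$s{\left(z,g \right)} = g - 6 z + g z$ ($s{\left(z,g \right)} = \left(- 6 z + g z\right) + g = g - 6 z + g z$)
$\frac{s{\left(59,w \right)}}{n{\left(46,-38 \right)}} - \frac{288}{F{\left(-46,11 \right)}} = \frac{-22 - 354 - 1298}{-38 + 46^{2}} - \frac{288}{- \frac{9}{2} + 11^{2}} = \frac{-22 - 354 - 1298}{-38 + 2116} - \frac{288}{- \frac{9}{2} + 121} = - \frac{1674}{2078} - \frac{288}{\frac{233}{2}} = \left(-1674\right) \frac{1}{2078} - \frac{576}{233} = - \frac{837}{1039} - \frac{576}{233} = - \frac{793485}{242087}$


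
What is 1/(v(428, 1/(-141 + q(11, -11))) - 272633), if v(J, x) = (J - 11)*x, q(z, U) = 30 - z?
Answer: -122/33261643 ≈ -3.6679e-6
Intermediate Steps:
v(J, x) = x*(-11 + J) (v(J, x) = (-11 + J)*x = x*(-11 + J))
1/(v(428, 1/(-141 + q(11, -11))) - 272633) = 1/((-11 + 428)/(-141 + (30 - 1*11)) - 272633) = 1/(417/(-141 + (30 - 11)) - 272633) = 1/(417/(-141 + 19) - 272633) = 1/(417/(-122) - 272633) = 1/(-1/122*417 - 272633) = 1/(-417/122 - 272633) = 1/(-33261643/122) = -122/33261643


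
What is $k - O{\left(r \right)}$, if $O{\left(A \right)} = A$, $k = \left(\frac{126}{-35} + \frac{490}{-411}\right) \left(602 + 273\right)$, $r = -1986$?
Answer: $- \frac{907154}{411} \approx -2207.2$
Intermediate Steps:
$k = - \frac{1723400}{411}$ ($k = \left(126 \left(- \frac{1}{35}\right) + 490 \left(- \frac{1}{411}\right)\right) 875 = \left(- \frac{18}{5} - \frac{490}{411}\right) 875 = \left(- \frac{9848}{2055}\right) 875 = - \frac{1723400}{411} \approx -4193.2$)
$k - O{\left(r \right)} = - \frac{1723400}{411} - -1986 = - \frac{1723400}{411} + 1986 = - \frac{907154}{411}$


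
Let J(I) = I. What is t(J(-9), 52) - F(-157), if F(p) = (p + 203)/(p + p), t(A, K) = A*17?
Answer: -23998/157 ≈ -152.85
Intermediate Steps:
t(A, K) = 17*A
F(p) = (203 + p)/(2*p) (F(p) = (203 + p)/((2*p)) = (203 + p)*(1/(2*p)) = (203 + p)/(2*p))
t(J(-9), 52) - F(-157) = 17*(-9) - (203 - 157)/(2*(-157)) = -153 - (-1)*46/(2*157) = -153 - 1*(-23/157) = -153 + 23/157 = -23998/157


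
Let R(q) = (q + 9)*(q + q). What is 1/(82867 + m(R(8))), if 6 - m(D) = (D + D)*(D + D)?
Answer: -1/213063 ≈ -4.6934e-6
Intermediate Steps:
R(q) = 2*q*(9 + q) (R(q) = (9 + q)*(2*q) = 2*q*(9 + q))
m(D) = 6 - 4*D**2 (m(D) = 6 - (D + D)*(D + D) = 6 - 2*D*2*D = 6 - 4*D**2)
1/(82867 + m(R(8))) = 1/(82867 + (6 - 4*256*(9 + 8)**2)) = 1/(82867 + (6 - 4*(2*8*17)**2)) = 1/(82867 + (6 - 4*272**2)) = 1/(82867 + (6 - 4*73984)) = 1/(82867 + (6 - 295936)) = 1/(82867 - 295930) = 1/(-213063) = -1/213063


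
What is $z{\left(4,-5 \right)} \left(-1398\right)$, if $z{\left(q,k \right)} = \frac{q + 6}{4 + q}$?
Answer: $- \frac{3495}{2} \approx -1747.5$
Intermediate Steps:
$z{\left(q,k \right)} = \frac{6 + q}{4 + q}$
$z{\left(4,-5 \right)} \left(-1398\right) = \frac{6 + 4}{4 + 4} \left(-1398\right) = \frac{1}{8} \cdot 10 \left(-1398\right) = \frac{5}{4} \left(-1398\right) = - \frac{3495}{2}$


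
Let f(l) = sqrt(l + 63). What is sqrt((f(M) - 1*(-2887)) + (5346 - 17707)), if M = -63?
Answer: I*sqrt(9474) ≈ 97.334*I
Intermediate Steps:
f(l) = sqrt(63 + l)
sqrt((f(M) - 1*(-2887)) + (5346 - 17707)) = sqrt((sqrt(63 - 63) - 1*(-2887)) + (5346 - 17707)) = sqrt((sqrt(0) + 2887) - 12361) = sqrt((0 + 2887) - 12361) = sqrt(2887 - 12361) = sqrt(-9474) = I*sqrt(9474)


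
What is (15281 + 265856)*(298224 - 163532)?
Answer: 37866904804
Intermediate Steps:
(15281 + 265856)*(298224 - 163532) = 281137*134692 = 37866904804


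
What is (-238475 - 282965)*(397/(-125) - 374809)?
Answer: 4886051526336/25 ≈ 1.9544e+11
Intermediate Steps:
(-238475 - 282965)*(397/(-125) - 374809) = -521440*(397*(-1/125) - 374809) = -521440*(-397/125 - 374809) = -521440*(-46851522/125) = 4886051526336/25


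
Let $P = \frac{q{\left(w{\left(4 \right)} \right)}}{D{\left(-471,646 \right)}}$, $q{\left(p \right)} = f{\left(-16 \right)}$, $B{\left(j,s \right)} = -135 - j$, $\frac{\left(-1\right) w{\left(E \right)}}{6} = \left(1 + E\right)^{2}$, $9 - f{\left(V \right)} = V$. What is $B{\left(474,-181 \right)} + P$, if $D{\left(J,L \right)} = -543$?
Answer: $- \frac{330712}{543} \approx -609.05$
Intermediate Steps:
$f{\left(V \right)} = 9 - V$
$w{\left(E \right)} = - 6 \left(1 + E\right)^{2}$
$q{\left(p \right)} = 25$ ($q{\left(p \right)} = 9 - -16 = 9 + 16 = 25$)
$P = - \frac{25}{543}$ ($P = \frac{25}{-543} = 25 \left(- \frac{1}{543}\right) = - \frac{25}{543} \approx -0.046041$)
$B{\left(474,-181 \right)} + P = \left(-135 - 474\right) - \frac{25}{543} = -609 - \frac{25}{543} = - \frac{330712}{543}$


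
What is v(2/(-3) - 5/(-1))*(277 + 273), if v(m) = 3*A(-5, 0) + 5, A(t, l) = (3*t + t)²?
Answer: 662750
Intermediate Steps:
A(t, l) = 16*t² (A(t, l) = (4*t)² = 16*t²)
v(m) = 1205 (v(m) = 3*(16*(-5)²) + 5 = 3*(16*25) + 5 = 3*400 + 5 = 1200 + 5 = 1205)
v(2/(-3) - 5/(-1))*(277 + 273) = 1205*(277 + 273) = 1205*550 = 662750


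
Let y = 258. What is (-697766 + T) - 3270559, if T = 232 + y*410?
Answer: -3862313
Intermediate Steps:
T = 106012 (T = 232 + 258*410 = 232 + 105780 = 106012)
(-697766 + T) - 3270559 = (-697766 + 106012) - 3270559 = -591754 - 3270559 = -3862313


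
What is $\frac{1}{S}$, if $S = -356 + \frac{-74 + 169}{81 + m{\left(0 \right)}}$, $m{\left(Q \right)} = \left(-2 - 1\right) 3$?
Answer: $- \frac{72}{25537} \approx -0.0028194$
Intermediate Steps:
$m{\left(Q \right)} = -9$ ($m{\left(Q \right)} = \left(-3\right) 3 = -9$)
$S = - \frac{25537}{72}$ ($S = -356 + \frac{-74 + 169}{81 - 9} = -356 + \frac{95}{72} = - \frac{25537}{72} \approx -354.68$)
$\frac{1}{S} = \frac{1}{- \frac{25537}{72}} = - \frac{72}{25537}$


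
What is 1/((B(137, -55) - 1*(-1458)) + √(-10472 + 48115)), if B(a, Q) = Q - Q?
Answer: 1458/2088121 - √37643/2088121 ≈ 0.00060532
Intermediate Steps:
B(a, Q) = 0
1/((B(137, -55) - 1*(-1458)) + √(-10472 + 48115)) = 1/((0 - 1*(-1458)) + √(-10472 + 48115)) = 1/((0 + 1458) + √37643) = 1/(1458 + √37643)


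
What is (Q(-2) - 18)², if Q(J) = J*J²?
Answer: 676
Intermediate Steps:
Q(J) = J³
(Q(-2) - 18)² = ((-2)³ - 18)² = (-8 - 18)² = (-26)² = 676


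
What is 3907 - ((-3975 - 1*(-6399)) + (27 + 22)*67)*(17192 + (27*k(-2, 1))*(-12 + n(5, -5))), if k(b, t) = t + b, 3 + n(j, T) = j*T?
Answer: -104274397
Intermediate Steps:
n(j, T) = -3 + T*j (n(j, T) = -3 + j*T = -3 + T*j)
k(b, t) = b + t
3907 - ((-3975 - 1*(-6399)) + (27 + 22)*67)*(17192 + (27*k(-2, 1))*(-12 + n(5, -5))) = 3907 - ((-3975 - 1*(-6399)) + (27 + 22)*67)*(17192 + (27*(-2 + 1))*(-12 + (-3 - 5*5))) = 3907 - ((-3975 + 6399) + 49*67)*(17192 + (27*(-1))*(-12 + (-3 - 25))) = 3907 - (2424 + 3283)*(17192 - 27*(-12 - 28)) = 3907 - 5707*(17192 - 27*(-40)) = 3907 - 5707*(17192 + 1080) = 3907 - 5707*18272 = 3907 - 1*104278304 = 3907 - 104278304 = -104274397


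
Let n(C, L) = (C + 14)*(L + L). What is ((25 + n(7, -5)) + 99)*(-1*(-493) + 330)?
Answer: -70778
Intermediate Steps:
n(C, L) = 2*L*(14 + C) (n(C, L) = (14 + C)*(2*L) = 2*L*(14 + C))
((25 + n(7, -5)) + 99)*(-1*(-493) + 330) = ((25 + 2*(-5)*(14 + 7)) + 99)*(-1*(-493) + 330) = ((25 + 2*(-5)*21) + 99)*(493 + 330) = ((25 - 210) + 99)*823 = (-185 + 99)*823 = -86*823 = -70778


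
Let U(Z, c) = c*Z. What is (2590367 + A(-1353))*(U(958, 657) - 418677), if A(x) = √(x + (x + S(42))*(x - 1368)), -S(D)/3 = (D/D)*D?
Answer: 545865447543 + 210729*√4023006 ≈ 5.4629e+11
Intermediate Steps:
S(D) = -3*D (S(D) = -3*D/D*D = -3*D)
U(Z, c) = Z*c
A(x) = √(x + (-1368 + x)*(-126 + x)) (A(x) = √(x + (x - 3*42)*(x - 1368)) = √(x + (x - 126)*(-1368 + x)) = √(x + (-126 + x)*(-1368 + x)) = √(x + (-1368 + x)*(-126 + x)))
(2590367 + A(-1353))*(U(958, 657) - 418677) = (2590367 + √(172368 + (-1353)² - 1493*(-1353)))*(958*657 - 418677) = (2590367 + √(172368 + 1830609 + 2020029))*(629406 - 418677) = (2590367 + √4023006)*210729 = 545865447543 + 210729*√4023006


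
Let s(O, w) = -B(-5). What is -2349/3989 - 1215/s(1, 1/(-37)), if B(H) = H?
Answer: -971676/3989 ≈ -243.59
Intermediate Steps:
s(O, w) = 5 (s(O, w) = -1*(-5) = 5)
-2349/3989 - 1215/s(1, 1/(-37)) = -2349/3989 - 1215/5 = -2349*1/3989 - 1215*⅕ = -2349/3989 - 243 = -971676/3989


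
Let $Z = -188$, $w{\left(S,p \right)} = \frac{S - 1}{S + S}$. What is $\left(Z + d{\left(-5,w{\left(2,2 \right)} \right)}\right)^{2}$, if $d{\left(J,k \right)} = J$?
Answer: $37249$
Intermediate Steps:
$w{\left(S,p \right)} = \frac{-1 + S}{2 S}$
$\left(Z + d{\left(-5,w{\left(2,2 \right)} \right)}\right)^{2} = \left(-188 - 5\right)^{2} = \left(-193\right)^{2} = 37249$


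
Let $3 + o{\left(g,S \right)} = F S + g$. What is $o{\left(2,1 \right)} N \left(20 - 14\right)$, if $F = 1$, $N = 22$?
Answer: $0$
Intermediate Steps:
$o{\left(g,S \right)} = -3 + S + g$ ($o{\left(g,S \right)} = -3 + \left(1 S + g\right) = -3 + \left(S + g\right) = -3 + S + g$)
$o{\left(2,1 \right)} N \left(20 - 14\right) = \left(-3 + 1 + 2\right) 22 \left(20 - 14\right) = 0 \cdot 22 \cdot 6 = 0 \cdot 6 = 0$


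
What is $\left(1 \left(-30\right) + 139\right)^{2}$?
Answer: $11881$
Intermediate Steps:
$\left(1 \left(-30\right) + 139\right)^{2} = \left(-30 + 139\right)^{2} = 109^{2} = 11881$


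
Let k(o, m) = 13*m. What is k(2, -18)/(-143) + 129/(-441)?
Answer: 2173/1617 ≈ 1.3438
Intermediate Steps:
k(2, -18)/(-143) + 129/(-441) = (13*(-18))/(-143) + 129/(-441) = -234*(-1/143) + 129*(-1/441) = 18/11 - 43/147 = 2173/1617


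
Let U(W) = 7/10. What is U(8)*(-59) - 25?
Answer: -663/10 ≈ -66.300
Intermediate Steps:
U(W) = 7/10 (U(W) = 7*(⅒) = 7/10)
U(8)*(-59) - 25 = (7/10)*(-59) - 25 = -413/10 - 25 = -663/10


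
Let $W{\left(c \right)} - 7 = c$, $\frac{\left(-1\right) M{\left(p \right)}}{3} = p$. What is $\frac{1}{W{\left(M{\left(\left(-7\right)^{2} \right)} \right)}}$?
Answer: $- \frac{1}{140} \approx -0.0071429$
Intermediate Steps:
$M{\left(p \right)} = - 3 p$
$W{\left(c \right)} = 7 + c$
$\frac{1}{W{\left(M{\left(\left(-7\right)^{2} \right)} \right)}} = \frac{1}{7 - 3 \left(-7\right)^{2}} = \frac{1}{7 - 147} = \frac{1}{-140} = - \frac{1}{140}$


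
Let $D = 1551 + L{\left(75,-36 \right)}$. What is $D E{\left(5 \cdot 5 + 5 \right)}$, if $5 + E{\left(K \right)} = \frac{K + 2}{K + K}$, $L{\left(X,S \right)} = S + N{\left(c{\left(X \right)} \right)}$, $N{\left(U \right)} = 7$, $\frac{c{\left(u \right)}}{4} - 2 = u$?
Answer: $- \frac{101974}{15} \approx -6798.3$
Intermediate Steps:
$c{\left(u \right)} = 8 + 4 u$
$L{\left(X,S \right)} = 7 + S$ ($L{\left(X,S \right)} = S + 7 = 7 + S$)
$E{\left(K \right)} = -5 + \frac{2 + K}{2 K}$ ($E{\left(K \right)} = -5 + \frac{K + 2}{K + K} = -5 + \frac{2 + K}{2 K}$)
$D = 1522$ ($D = 1551 + \left(7 - 36\right) = 1551 - 29 = 1522$)
$D E{\left(5 \cdot 5 + 5 \right)} = 1522 \left(- \frac{9}{2} + \frac{1}{5 \cdot 5 + 5}\right) = 1522 \left(- \frac{9}{2} + \frac{1}{25 + 5}\right) = 1522 \left(- \frac{9}{2} + \frac{1}{30}\right) = 1522 \left(- \frac{67}{15}\right) = - \frac{101974}{15}$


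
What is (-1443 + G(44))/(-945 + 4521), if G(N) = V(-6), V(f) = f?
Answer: -483/1192 ≈ -0.40520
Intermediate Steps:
G(N) = -6
(-1443 + G(44))/(-945 + 4521) = (-1443 - 6)/(-945 + 4521) = -1449/3576 = -1449*1/3576 = -483/1192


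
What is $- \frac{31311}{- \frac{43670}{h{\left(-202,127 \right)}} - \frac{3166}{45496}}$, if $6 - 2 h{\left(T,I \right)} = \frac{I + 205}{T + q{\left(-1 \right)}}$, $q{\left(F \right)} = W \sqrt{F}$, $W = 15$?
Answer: $\frac{12313206103921258647804}{4498901959578706356449} + \frac{195759752347399732800 i}{4498901959578706356449} \approx 2.7369 + 0.043513 i$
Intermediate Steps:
$q{\left(F \right)} = 15 \sqrt{F}$
$h{\left(T,I \right)} = 3 - \frac{205 + I}{2 \left(T + 15 i\right)}$ ($h{\left(T,I \right)} = 3 - \frac{\left(I + 205\right) \frac{1}{T + 15 \sqrt{-1}}}{2} = 3 - \frac{\left(205 + I\right) \frac{1}{T + 15 i}}{2} = 3 - \frac{\frac{1}{T + 15 i} \left(205 + I\right)}{2} = 3 - \frac{205 + I}{2 \left(T + 15 i\right)}$)
$- \frac{31311}{- \frac{43670}{h{\left(-202,127 \right)}} - \frac{3166}{45496}} = - \frac{31311}{- \frac{43670}{\frac{1}{2} \frac{1}{-202 + 15 i} \left(-205 - 127 + 6 \left(-202\right) + 90 i\right)} - \frac{3166}{45496}} = - \frac{31311}{- \frac{43670}{\frac{1}{2} \frac{-202 - 15 i}{41029} \left(-205 - 127 - 1212 + 90 i\right)} - \frac{1583}{22748}} = - \frac{31311}{- \frac{43670}{\frac{1}{2} \frac{-202 - 15 i}{41029} \left(-1544 + 90 i\right)} - \frac{1583}{22748}} = - \frac{31311}{- \frac{43670}{\frac{1}{82058} \left(-1544 + 90 i\right) \left(-202 - 15 i\right)} - \frac{1583}{22748}} = - \frac{31311}{- 43670 \frac{\left(-1544 - 90 i\right) \left(-202 + 15 i\right)}{1196018} - \frac{1583}{22748}} = - \frac{31311}{- \frac{21835 \left(-1544 - 90 i\right) \left(-202 + 15 i\right)}{598009} - \frac{1583}{22748}} = - \frac{31311}{- \frac{1583}{22748} - \frac{21835 \left(-1544 - 90 i\right) \left(-202 + 15 i\right)}{598009}}$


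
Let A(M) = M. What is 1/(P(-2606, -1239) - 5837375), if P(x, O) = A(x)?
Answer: -1/5839981 ≈ -1.7123e-7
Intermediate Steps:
P(x, O) = x
1/(P(-2606, -1239) - 5837375) = 1/(-2606 - 5837375) = 1/(-5839981) = -1/5839981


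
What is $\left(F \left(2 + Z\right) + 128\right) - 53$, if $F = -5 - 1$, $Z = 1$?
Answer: $57$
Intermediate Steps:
$F = -6$ ($F = -5 - 1 = -6$)
$\left(F \left(2 + Z\right) + 128\right) - 53 = \left(- 6 \left(2 + 1\right) + 128\right) - 53 = \left(\left(-6\right) 3 + 128\right) - 53 = \left(-18 + 128\right) - 53 = 110 - 53 = 57$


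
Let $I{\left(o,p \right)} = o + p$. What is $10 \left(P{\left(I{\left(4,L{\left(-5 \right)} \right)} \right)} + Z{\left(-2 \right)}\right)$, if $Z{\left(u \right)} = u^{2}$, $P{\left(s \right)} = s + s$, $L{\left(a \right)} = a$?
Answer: $20$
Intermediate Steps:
$P{\left(s \right)} = 2 s$
$10 \left(P{\left(I{\left(4,L{\left(-5 \right)} \right)} \right)} + Z{\left(-2 \right)}\right) = 10 \left(2 \left(4 - 5\right) + \left(-2\right)^{2}\right) = 10 \left(2 \left(-1\right) + 4\right) = 10 \left(-2 + 4\right) = 10 \cdot 2 = 20$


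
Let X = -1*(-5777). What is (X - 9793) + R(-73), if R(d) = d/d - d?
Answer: -3942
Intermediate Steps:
R(d) = 1 - d
X = 5777
(X - 9793) + R(-73) = (5777 - 9793) + (1 - 1*(-73)) = -4016 + (1 + 73) = -4016 + 74 = -3942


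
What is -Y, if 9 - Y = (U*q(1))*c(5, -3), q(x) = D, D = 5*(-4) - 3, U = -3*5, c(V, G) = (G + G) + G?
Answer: -3114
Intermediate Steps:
c(V, G) = 3*G (c(V, G) = 2*G + G = 3*G)
U = -15
D = -23 (D = -20 - 3 = -23)
q(x) = -23
Y = 3114 (Y = 9 - (-15*(-23))*3*(-3) = 9 - 345*(-9) = 9 - 1*(-3105) = 9 + 3105 = 3114)
-Y = -1*3114 = -3114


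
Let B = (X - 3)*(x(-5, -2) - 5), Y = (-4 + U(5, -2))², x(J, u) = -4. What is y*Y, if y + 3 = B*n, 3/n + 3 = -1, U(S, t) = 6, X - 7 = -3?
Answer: 15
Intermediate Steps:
X = 4 (X = 7 - 3 = 4)
Y = 4 (Y = (-4 + 6)² = 2² = 4)
n = -¾ (n = 3/(-3 - 1) = 3/(-4) = 3*(-¼) = -¾ ≈ -0.75000)
B = -9 (B = (4 - 3)*(-4 - 5) = 1*(-9) = -9)
y = 15/4 (y = -3 - 9*(-¾) = -3 + 27/4 = 15/4 ≈ 3.7500)
y*Y = (15/4)*4 = 15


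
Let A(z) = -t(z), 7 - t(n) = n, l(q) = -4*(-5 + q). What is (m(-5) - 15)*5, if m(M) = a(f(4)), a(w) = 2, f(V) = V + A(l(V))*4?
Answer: -65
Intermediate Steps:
l(q) = 20 - 4*q
t(n) = 7 - n
A(z) = -7 + z (A(z) = -(7 - z) = -7 + z)
f(V) = 52 - 15*V (f(V) = V + (-7 + (20 - 4*V))*4 = V + (13 - 4*V)*4 = V + (52 - 16*V) = 52 - 15*V)
m(M) = 2
(m(-5) - 15)*5 = (2 - 15)*5 = -13*5 = -65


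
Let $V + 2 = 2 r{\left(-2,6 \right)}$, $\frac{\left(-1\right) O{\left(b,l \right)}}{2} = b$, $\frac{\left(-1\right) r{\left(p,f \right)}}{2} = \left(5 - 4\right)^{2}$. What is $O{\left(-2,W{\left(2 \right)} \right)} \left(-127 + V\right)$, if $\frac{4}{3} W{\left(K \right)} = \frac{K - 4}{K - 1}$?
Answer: $-532$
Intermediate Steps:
$W{\left(K \right)} = \frac{3 \left(-4 + K\right)}{4 \left(-1 + K\right)}$ ($W{\left(K \right)} = \frac{3 \frac{K - 4}{K - 1}}{4} = \frac{3 \frac{-4 + K}{-1 + K}}{4} = \frac{3 \left(-4 + K\right)}{4 \left(-1 + K\right)}$)
$r{\left(p,f \right)} = -2$ ($r{\left(p,f \right)} = - 2 \left(5 - 4\right)^{2} = - 2 \cdot 1^{2} = \left(-2\right) 1 = -2$)
$O{\left(b,l \right)} = - 2 b$
$V = -6$ ($V = -2 + 2 \left(-2\right) = -2 - 4 = -6$)
$O{\left(-2,W{\left(2 \right)} \right)} \left(-127 + V\right) = \left(-2\right) \left(-2\right) \left(-127 - 6\right) = 4 \left(-133\right) = -532$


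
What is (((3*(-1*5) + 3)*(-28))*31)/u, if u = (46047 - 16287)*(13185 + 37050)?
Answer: 7/1004700 ≈ 6.9673e-6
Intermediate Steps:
u = 1494993600 (u = 29760*50235 = 1494993600)
(((3*(-1*5) + 3)*(-28))*31)/u = (((3*(-1*5) + 3)*(-28))*31)/1494993600 = (((3*(-5) + 3)*(-28))*31)*(1/1494993600) = (((-15 + 3)*(-28))*31)*(1/1494993600) = (-12*(-28)*31)*(1/1494993600) = (336*31)*(1/1494993600) = 10416*(1/1494993600) = 7/1004700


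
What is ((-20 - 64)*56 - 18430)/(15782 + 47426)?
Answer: -11567/31604 ≈ -0.36600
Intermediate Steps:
((-20 - 64)*56 - 18430)/(15782 + 47426) = (-84*56 - 18430)/63208 = (-4704 - 18430)*(1/63208) = -23134*1/63208 = -11567/31604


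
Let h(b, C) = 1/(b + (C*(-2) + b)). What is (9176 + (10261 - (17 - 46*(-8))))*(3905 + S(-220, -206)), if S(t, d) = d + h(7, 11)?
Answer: 140941933/2 ≈ 7.0471e+7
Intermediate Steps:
h(b, C) = 1/(-2*C + 2*b) (h(b, C) = 1/(b + (-2*C + b)) = 1/(b + (b - 2*C)) = 1/(-2*C + 2*b))
S(t, d) = -⅛ + d (S(t, d) = d + 1/(2*(7 - 1*11)) = d + 1/(2*(7 - 11)) = d + (½)/(-4) = d + (½)*(-¼) = d - ⅛ = -⅛ + d)
(9176 + (10261 - (17 - 46*(-8))))*(3905 + S(-220, -206)) = (9176 + (10261 - (17 - 46*(-8))))*(3905 + (-⅛ - 206)) = (9176 + (10261 - (17 + 368)))*(3905 - 1649/8) = (9176 + (10261 - 1*385))*(29591/8) = (9176 + (10261 - 385))*(29591/8) = (9176 + 9876)*(29591/8) = 19052*(29591/8) = 140941933/2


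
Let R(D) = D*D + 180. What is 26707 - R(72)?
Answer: 21343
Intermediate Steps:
R(D) = 180 + D² (R(D) = D² + 180 = 180 + D²)
26707 - R(72) = 26707 - (180 + 72²) = 26707 - (180 + 5184) = 26707 - 1*5364 = 26707 - 5364 = 21343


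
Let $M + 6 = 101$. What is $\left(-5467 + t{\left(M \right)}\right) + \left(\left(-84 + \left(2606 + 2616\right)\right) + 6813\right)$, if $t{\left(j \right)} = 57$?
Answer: $6541$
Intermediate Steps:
$M = 95$ ($M = -6 + 101 = 95$)
$\left(-5467 + t{\left(M \right)}\right) + \left(\left(-84 + \left(2606 + 2616\right)\right) + 6813\right) = \left(-5467 + 57\right) + \left(\left(-84 + \left(2606 + 2616\right)\right) + 6813\right) = -5410 + \left(\left(-84 + 5222\right) + 6813\right) = -5410 + \left(5138 + 6813\right) = -5410 + 11951 = 6541$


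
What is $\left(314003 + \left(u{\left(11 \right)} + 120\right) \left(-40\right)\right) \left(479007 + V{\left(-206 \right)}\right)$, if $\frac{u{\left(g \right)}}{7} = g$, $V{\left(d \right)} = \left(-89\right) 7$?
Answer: $146444345232$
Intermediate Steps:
$V{\left(d \right)} = -623$
$u{\left(g \right)} = 7 g$
$\left(314003 + \left(u{\left(11 \right)} + 120\right) \left(-40\right)\right) \left(479007 + V{\left(-206 \right)}\right) = \left(314003 + \left(7 \cdot 11 + 120\right) \left(-40\right)\right) \left(479007 - 623\right) = \left(314003 + \left(77 + 120\right) \left(-40\right)\right) 478384 = \left(314003 + 197 \left(-40\right)\right) 478384 = \left(314003 - 7880\right) 478384 = 306123 \cdot 478384 = 146444345232$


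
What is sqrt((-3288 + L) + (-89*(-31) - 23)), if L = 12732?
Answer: 2*sqrt(3045) ≈ 110.36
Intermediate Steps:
sqrt((-3288 + L) + (-89*(-31) - 23)) = sqrt((-3288 + 12732) + (-89*(-31) - 23)) = sqrt(9444 + (2759 - 23)) = sqrt(9444 + 2736) = sqrt(12180) = 2*sqrt(3045)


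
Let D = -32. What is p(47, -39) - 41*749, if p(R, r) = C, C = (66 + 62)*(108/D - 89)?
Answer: -42533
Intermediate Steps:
C = -11824 (C = (66 + 62)*(108/(-32) - 89) = 128*(108*(-1/32) - 89) = 128*(-27/8 - 89) = 128*(-739/8) = -11824)
p(R, r) = -11824
p(47, -39) - 41*749 = -11824 - 41*749 = -11824 - 1*30709 = -11824 - 30709 = -42533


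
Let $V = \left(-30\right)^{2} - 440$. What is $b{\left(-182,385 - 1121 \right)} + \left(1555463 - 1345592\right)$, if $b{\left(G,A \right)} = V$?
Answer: $210331$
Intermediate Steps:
$V = 460$ ($V = 900 - 440 = 460$)
$b{\left(G,A \right)} = 460$
$b{\left(-182,385 - 1121 \right)} + \left(1555463 - 1345592\right) = 460 + \left(1555463 - 1345592\right) = 460 + 209871 = 210331$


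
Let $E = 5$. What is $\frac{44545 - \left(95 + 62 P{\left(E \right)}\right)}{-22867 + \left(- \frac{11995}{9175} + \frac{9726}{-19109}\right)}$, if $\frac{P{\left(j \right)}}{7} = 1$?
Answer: $- \frac{110244407160}{57278241979} \approx -1.9247$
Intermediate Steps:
$P{\left(j \right)} = 7$ ($P{\left(j \right)} = 7 \cdot 1 = 7$)
$\frac{44545 - \left(95 + 62 P{\left(E \right)}\right)}{-22867 + \left(- \frac{11995}{9175} + \frac{9726}{-19109}\right)} = \frac{44545 - 529}{-22867 + \left(- \frac{11995}{9175} + \frac{9726}{-19109}\right)} = \frac{44545 - 529}{-22867 + \left(\left(-11995\right) \frac{1}{9175} + 9726 \left(- \frac{1}{19109}\right)\right)} = \frac{44545 - 529}{-22867 - \frac{63689701}{35065015}} = \frac{44016}{-22867 - \frac{63689701}{35065015}} = \frac{44016}{- \frac{801895387706}{35065015}} = 44016 \left(- \frac{35065015}{801895387706}\right) = - \frac{110244407160}{57278241979}$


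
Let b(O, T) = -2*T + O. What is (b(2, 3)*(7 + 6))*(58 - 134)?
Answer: 3952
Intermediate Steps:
b(O, T) = O - 2*T
(b(2, 3)*(7 + 6))*(58 - 134) = ((2 - 2*3)*(7 + 6))*(58 - 134) = ((2 - 6)*13)*(-76) = -4*13*(-76) = -52*(-76) = 3952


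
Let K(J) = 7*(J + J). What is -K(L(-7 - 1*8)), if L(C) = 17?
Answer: -238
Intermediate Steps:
K(J) = 14*J (K(J) = 7*(2*J) = 14*J)
-K(L(-7 - 1*8)) = -14*17 = -1*238 = -238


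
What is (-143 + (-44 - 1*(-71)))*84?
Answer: -9744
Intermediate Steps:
(-143 + (-44 - 1*(-71)))*84 = (-143 + (-44 + 71))*84 = (-143 + 27)*84 = -116*84 = -9744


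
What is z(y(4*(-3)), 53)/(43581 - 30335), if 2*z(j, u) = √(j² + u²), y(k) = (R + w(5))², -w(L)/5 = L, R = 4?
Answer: √197290/26492 ≈ 0.016766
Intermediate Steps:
w(L) = -5*L
y(k) = 441 (y(k) = (4 - 5*5)² = (4 - 25)² = (-21)² = 441)
z(j, u) = √(j² + u²)/2
z(y(4*(-3)), 53)/(43581 - 30335) = (√(441² + 53²)/2)/(43581 - 30335) = (√(194481 + 2809)/2)/13246 = (√197290/2)*(1/13246) = √197290/26492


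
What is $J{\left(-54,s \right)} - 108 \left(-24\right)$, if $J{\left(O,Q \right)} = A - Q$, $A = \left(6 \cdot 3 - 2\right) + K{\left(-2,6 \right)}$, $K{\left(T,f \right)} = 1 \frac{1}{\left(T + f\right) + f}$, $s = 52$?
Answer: $\frac{25561}{10} \approx 2556.1$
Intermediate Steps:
$K{\left(T,f \right)} = \frac{1}{T + 2 f}$ ($K{\left(T,f \right)} = 1 \frac{1}{T + 2 f} = \frac{1}{T + 2 f}$)
$A = \frac{161}{10}$ ($A = \left(6 \cdot 3 - 2\right) + \frac{1}{-2 + 2 \cdot 6} = \left(18 - 2\right) + \frac{1}{-2 + 12} = 16 + \frac{1}{10} = \frac{161}{10} \approx 16.1$)
$J{\left(O,Q \right)} = \frac{161}{10} - Q$
$J{\left(-54,s \right)} - 108 \left(-24\right) = \left(\frac{161}{10} - 52\right) - 108 \left(-24\right) = \left(\frac{161}{10} - 52\right) - -2592 = - \frac{359}{10} + 2592 = \frac{25561}{10}$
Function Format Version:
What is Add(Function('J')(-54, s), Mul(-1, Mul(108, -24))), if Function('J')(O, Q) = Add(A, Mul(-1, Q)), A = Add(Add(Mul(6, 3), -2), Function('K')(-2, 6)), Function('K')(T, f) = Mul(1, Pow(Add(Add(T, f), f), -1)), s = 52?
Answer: Rational(25561, 10) ≈ 2556.1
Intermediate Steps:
Function('K')(T, f) = Pow(Add(T, Mul(2, f)), -1) (Function('K')(T, f) = Mul(1, Pow(Add(T, Mul(2, f)), -1)) = Pow(Add(T, Mul(2, f)), -1))
A = Rational(161, 10) (A = Add(Add(Mul(6, 3), -2), Pow(Add(-2, Mul(2, 6)), -1)) = Add(Add(18, -2), Pow(Add(-2, 12), -1)) = Add(16, Pow(10, -1)) = Add(16, Rational(1, 10)) = Rational(161, 10) ≈ 16.100)
Function('J')(O, Q) = Add(Rational(161, 10), Mul(-1, Q))
Add(Function('J')(-54, s), Mul(-1, Mul(108, -24))) = Add(Add(Rational(161, 10), Mul(-1, 52)), Mul(-1, Mul(108, -24))) = Add(Add(Rational(161, 10), -52), Mul(-1, -2592)) = Add(Rational(-359, 10), 2592) = Rational(25561, 10)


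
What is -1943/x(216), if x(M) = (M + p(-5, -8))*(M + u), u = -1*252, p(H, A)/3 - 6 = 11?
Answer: 1943/9612 ≈ 0.20214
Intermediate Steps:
p(H, A) = 51 (p(H, A) = 18 + 3*11 = 18 + 33 = 51)
u = -252
x(M) = (-252 + M)*(51 + M) (x(M) = (M + 51)*(M - 252) = (51 + M)*(-252 + M) = (-252 + M)*(51 + M))
-1943/x(216) = -1943/(-12852 + 216² - 201*216) = -1943/(-12852 + 46656 - 43416) = -1943/(-9612) = -1943*(-1/9612) = 1943/9612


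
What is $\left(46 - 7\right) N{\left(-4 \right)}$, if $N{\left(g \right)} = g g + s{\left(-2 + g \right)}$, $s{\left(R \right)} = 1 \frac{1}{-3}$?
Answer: $611$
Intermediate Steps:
$s{\left(R \right)} = - \frac{1}{3}$ ($s{\left(R \right)} = 1 \left(- \frac{1}{3}\right) = - \frac{1}{3}$)
$N{\left(g \right)} = - \frac{1}{3} + g^{2}$ ($N{\left(g \right)} = g g - \frac{1}{3} = g^{2} - \frac{1}{3} = - \frac{1}{3} + g^{2}$)
$\left(46 - 7\right) N{\left(-4 \right)} = \left(46 - 7\right) \left(- \frac{1}{3} + \left(-4\right)^{2}\right) = 39 \left(- \frac{1}{3} + 16\right) = 39 \cdot \frac{47}{3} = 611$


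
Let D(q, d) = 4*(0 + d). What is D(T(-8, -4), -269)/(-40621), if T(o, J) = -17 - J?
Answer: 1076/40621 ≈ 0.026489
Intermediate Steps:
D(q, d) = 4*d
D(T(-8, -4), -269)/(-40621) = (4*(-269))/(-40621) = -1076*(-1/40621) = 1076/40621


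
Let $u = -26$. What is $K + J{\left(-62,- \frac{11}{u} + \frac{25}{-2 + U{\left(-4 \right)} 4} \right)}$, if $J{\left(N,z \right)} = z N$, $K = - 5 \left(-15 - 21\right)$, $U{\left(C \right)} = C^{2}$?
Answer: $\frac{1674}{13} \approx 128.77$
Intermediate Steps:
$K = 180$ ($K = \left(-5\right) \left(-36\right) = 180$)
$J{\left(N,z \right)} = N z$
$K + J{\left(-62,- \frac{11}{u} + \frac{25}{-2 + U{\left(-4 \right)} 4} \right)} = 180 - 62 \left(- \frac{11}{-26} + \frac{25}{-2 + \left(-4\right)^{2} \cdot 4}\right) = 180 - 62 \left(\left(-11\right) \left(- \frac{1}{26}\right) + \frac{25}{-2 + 16 \cdot 4}\right) = 180 - 62 \left(\frac{11}{26} + \frac{25}{-2 + 64}\right) = 180 - 62 \left(\frac{11}{26} + \frac{25}{62}\right) = 180 - \frac{666}{13} = \frac{1674}{13}$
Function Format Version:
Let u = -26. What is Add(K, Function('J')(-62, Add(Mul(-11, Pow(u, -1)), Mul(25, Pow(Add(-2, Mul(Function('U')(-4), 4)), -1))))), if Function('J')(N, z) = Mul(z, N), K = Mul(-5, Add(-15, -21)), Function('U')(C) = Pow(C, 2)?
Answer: Rational(1674, 13) ≈ 128.77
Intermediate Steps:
K = 180 (K = Mul(-5, -36) = 180)
Function('J')(N, z) = Mul(N, z)
Add(K, Function('J')(-62, Add(Mul(-11, Pow(u, -1)), Mul(25, Pow(Add(-2, Mul(Function('U')(-4), 4)), -1))))) = Add(180, Mul(-62, Add(Mul(-11, Pow(-26, -1)), Mul(25, Pow(Add(-2, Mul(Pow(-4, 2), 4)), -1))))) = Add(180, Mul(-62, Add(Mul(-11, Rational(-1, 26)), Mul(25, Pow(Add(-2, Mul(16, 4)), -1))))) = Add(180, Mul(-62, Add(Rational(11, 26), Mul(25, Pow(Add(-2, 64), -1))))) = Add(180, Mul(-62, Add(Rational(11, 26), Mul(25, Pow(62, -1))))) = Add(180, Mul(-62, Add(Rational(11, 26), Mul(25, Rational(1, 62))))) = Add(180, Mul(-62, Add(Rational(11, 26), Rational(25, 62)))) = Add(180, Mul(-62, Rational(333, 403))) = Add(180, Rational(-666, 13)) = Rational(1674, 13)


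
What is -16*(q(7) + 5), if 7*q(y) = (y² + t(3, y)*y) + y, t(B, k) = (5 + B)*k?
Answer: -1104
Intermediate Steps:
t(B, k) = k*(5 + B)
q(y) = y/7 + 9*y²/7 (q(y) = ((y² + (y*(5 + 3))*y) + y)/7 = ((y² + (y*8)*y) + y)/7 = ((y² + (8*y)*y) + y)/7 = ((y² + 8*y²) + y)/7 = (9*y² + y)/7 = (y + 9*y²)/7 = y/7 + 9*y²/7)
-16*(q(7) + 5) = -16*((⅐)*7*(1 + 9*7) + 5) = -16*((⅐)*7*(1 + 63) + 5) = -16*((⅐)*7*64 + 5) = -16*(64 + 5) = -16*69 = -1104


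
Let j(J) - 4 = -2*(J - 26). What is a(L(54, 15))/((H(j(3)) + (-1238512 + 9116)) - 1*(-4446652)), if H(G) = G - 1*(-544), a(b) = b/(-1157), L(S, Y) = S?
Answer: -27/1861526225 ≈ -1.4504e-8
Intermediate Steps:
a(b) = -b/1157 (a(b) = b*(-1/1157) = -b/1157)
j(J) = 56 - 2*J (j(J) = 4 - 2*(J - 26) = 4 - 2*(-26 + J) = 4 + (52 - 2*J) = 56 - 2*J)
H(G) = 544 + G (H(G) = G + 544 = 544 + G)
a(L(54, 15))/((H(j(3)) + (-1238512 + 9116)) - 1*(-4446652)) = (-1/1157*54)/(((544 + (56 - 2*3)) + (-1238512 + 9116)) - 1*(-4446652)) = -54/(1157*(((544 + (56 - 6)) - 1229396) + 4446652)) = -54/(1157*(((544 + 50) - 1229396) + 4446652)) = -54/(1157*((594 - 1229396) + 4446652)) = -54/(1157*(-1228802 + 4446652)) = -54/1157/3217850 = -54/1157*1/3217850 = -27/1861526225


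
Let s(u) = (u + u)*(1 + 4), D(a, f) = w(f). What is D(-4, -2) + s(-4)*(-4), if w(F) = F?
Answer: 158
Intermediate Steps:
D(a, f) = f
s(u) = 10*u (s(u) = (2*u)*5 = 10*u)
D(-4, -2) + s(-4)*(-4) = -2 + (10*(-4))*(-4) = -2 - 40*(-4) = -2 + 160 = 158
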